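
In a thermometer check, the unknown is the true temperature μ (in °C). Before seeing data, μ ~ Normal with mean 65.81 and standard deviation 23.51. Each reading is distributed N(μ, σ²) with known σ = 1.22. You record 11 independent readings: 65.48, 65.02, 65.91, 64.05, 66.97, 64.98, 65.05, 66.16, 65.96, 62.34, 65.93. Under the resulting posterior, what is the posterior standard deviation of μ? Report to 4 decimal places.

For Normal data with known variance σ², a Normal(μ₀, σ₀²) prior on μ is conjugate. Posterior precision = 1/σ₀² + n/σ²; posterior mean is the precision-weighted average of μ₀ and x̄.
σ₀² = 23.51² = 552.7201, σ² = 1.22² = 1.4884; σ² + n·σ₀² = 1.4884 + 11·552.7201 = 6081.4095.
Posterior precision = 1/σ₀² + n/σ² = 1/552.7201 + 11/1.4884 = (σ² + n·σ₀²)/(σ₀²σ²) = 6081.4095/(552.7201·1.4884); posterior variance σₙ² = σ₀²σ²/(σ² + n·σ₀²) = 552.7201·1.4884/6081.4095 = 0.135276.
Posterior SD = √σₙ² = √(552.7201·1.4884/6081.4095) = 0.3678.

0.3678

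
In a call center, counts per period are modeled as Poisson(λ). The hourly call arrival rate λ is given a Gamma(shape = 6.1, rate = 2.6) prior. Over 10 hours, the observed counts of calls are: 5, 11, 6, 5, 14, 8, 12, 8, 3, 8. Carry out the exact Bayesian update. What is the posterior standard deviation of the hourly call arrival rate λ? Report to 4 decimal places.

0.7364

With a Gamma(shape α, rate β) prior, the Poisson likelihood is conjugate: the posterior is Gamma(α + ΣXᵢ, β + n).
Sum of counts S = 80 over n = 10 hours.
Posterior: Gamma(α+S, β+n) = Gamma(6.1+80, 2.6+10) = Gamma(86.1, 12.6).
SD = √α/β = √86.1/12.6 = 0.7364.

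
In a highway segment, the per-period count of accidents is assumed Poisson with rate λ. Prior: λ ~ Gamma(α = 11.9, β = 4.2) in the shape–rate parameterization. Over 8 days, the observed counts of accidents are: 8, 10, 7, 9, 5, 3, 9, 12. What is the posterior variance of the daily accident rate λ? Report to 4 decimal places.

With a Gamma(shape α, rate β) prior, the Poisson likelihood is conjugate: the posterior is Gamma(α + ΣXᵢ, β + n).
Sum of counts S = 63 over n = 8 days.
Posterior: Gamma(α+S, β+n) = Gamma(11.9+63, 4.2+8) = Gamma(74.9, 12.2).
Var = α/β² = 74.9/12.2² = 0.5032.

0.5032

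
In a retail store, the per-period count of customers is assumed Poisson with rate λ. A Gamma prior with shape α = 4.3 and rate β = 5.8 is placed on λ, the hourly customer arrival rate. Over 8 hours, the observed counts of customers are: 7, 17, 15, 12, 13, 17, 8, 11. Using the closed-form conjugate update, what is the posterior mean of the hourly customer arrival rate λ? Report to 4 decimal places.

7.5580

With a Gamma(shape α, rate β) prior, the Poisson likelihood is conjugate: the posterior is Gamma(α + ΣXᵢ, β + n).
Sum of counts S = 100 over n = 8 hours.
Posterior: Gamma(α+S, β+n) = Gamma(4.3+100, 5.8+8) = Gamma(104.3, 13.8).
Posterior mean = α/β = 104.3/13.8 = 7.5580.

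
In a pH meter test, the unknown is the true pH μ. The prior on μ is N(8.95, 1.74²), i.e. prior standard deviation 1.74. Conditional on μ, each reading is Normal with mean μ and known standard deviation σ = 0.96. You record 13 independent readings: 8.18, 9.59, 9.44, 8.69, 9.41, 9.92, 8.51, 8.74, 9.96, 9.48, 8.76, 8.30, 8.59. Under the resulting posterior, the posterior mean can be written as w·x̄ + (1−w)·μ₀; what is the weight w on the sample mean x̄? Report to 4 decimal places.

For Normal data with known variance σ², a Normal(μ₀, σ₀²) prior on μ is conjugate. Posterior precision = 1/σ₀² + n/σ²; posterior mean is the precision-weighted average of μ₀ and x̄.
σ₀² = 1.74² = 3.0276, σ² = 0.96² = 0.9216. Prior precision 1/σ₀² = 1/3.0276; data precision n/σ² = 13/0.9216.
w = (n/σ²)/(1/σ₀² + n/σ²) = n·σ₀²/(σ² + n·σ₀²) = 13·3.0276/(0.9216 + 13·3.0276) = 39.3588/40.2804 = 0.9771.

0.9771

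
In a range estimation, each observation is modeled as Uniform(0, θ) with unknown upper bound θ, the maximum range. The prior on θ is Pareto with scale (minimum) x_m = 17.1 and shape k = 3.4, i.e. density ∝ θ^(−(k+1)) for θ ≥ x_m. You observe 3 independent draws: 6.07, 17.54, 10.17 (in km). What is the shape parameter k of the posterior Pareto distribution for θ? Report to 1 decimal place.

6.4

A Pareto(scale x_m, shape k) prior on the upper bound θ of Uniform(0, θ) is conjugate: posterior is Pareto(max(x_m, max xᵢ), k + n).
Sample maximum = 17.54; prior scale x_m = 17.1 → posterior scale = max = 17.54.
Posterior shape = 3.4 + 3 = 6.4.
Posterior shape k = 6.4.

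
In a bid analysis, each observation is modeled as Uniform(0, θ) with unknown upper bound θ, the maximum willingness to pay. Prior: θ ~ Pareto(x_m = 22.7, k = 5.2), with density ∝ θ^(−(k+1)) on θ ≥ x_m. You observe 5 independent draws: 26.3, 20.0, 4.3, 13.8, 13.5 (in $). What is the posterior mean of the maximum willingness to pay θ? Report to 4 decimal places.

29.1587

A Pareto(scale x_m, shape k) prior on the upper bound θ of Uniform(0, θ) is conjugate: posterior is Pareto(max(x_m, max xᵢ), k + n).
Sample maximum = 26.3; prior scale x_m = 22.7 → posterior scale = max = 26.3.
Posterior shape = 5.2 + 5 = 10.2.
E[θ|data] = k·x_m/(k−1) = 10.2·26.3/9.2 = 29.1587.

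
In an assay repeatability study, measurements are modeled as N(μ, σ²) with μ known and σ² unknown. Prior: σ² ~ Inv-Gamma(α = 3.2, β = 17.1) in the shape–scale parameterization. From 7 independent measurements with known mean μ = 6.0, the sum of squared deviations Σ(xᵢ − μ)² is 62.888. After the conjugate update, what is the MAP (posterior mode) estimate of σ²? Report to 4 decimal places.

6.3044

With known mean μ and an Inverse-Gamma(α, β) prior on σ², the Normal likelihood is conjugate: posterior is Inv-Gamma(α + n/2, β + Σ(xᵢ−μ)²/2).
Posterior: Inv-Gamma(3.2 + 7/2, 17.1 + 62.888/2) = Inv-Gamma(6.70, 48.5440).
Mode = β/(α+1) = 48.5440/7.70 = 6.3044.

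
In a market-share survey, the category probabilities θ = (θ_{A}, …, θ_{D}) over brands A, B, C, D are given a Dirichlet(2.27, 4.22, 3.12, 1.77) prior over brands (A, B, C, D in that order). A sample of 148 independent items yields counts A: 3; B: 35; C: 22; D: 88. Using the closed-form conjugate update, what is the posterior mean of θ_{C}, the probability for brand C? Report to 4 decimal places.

The Dirichlet prior is conjugate to the Multinomial likelihood: each posterior αⱼ = prior αⱼ + observed count nⱼ.
Posterior concentration: (5.27, 39.22, 25.12, 89.77), total = 159.38.
E[θ_{C}|data] = α_{C}/Σα = 25.12/159.38 = 0.1576.

0.1576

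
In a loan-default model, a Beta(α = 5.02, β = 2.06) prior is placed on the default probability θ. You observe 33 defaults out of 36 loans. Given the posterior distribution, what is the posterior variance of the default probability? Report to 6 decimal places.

0.002352

The Beta prior is conjugate to a Binomial/Bernoulli likelihood; the update adds successes to α and failures to β.
Posterior: Beta(α+k, β+n−k) = Beta(5.02+33, 2.06+3) = Beta(38.02, 5.06).
Var = αβ/((α+β)²(α+β+1)) = 38.02·5.06/(43.08²·44.08) = 0.002352.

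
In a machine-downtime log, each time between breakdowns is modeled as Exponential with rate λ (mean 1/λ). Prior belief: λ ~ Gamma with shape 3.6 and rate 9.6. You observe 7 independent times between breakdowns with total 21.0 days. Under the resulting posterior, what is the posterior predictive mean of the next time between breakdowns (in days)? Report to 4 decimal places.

3.1875

With a Gamma(shape α, rate β) prior on the exponential rate λ, the posterior after n observations with total T = Σxᵢ is Gamma(α+n, β+T).
Posterior: Gamma(3.6+7, 9.6+21.0) = Gamma(10.6, 30.6).
The predictive distribution for the next observation is Lomax; its mean is β/(α−1) = 30.6/9.6 = 3.1875.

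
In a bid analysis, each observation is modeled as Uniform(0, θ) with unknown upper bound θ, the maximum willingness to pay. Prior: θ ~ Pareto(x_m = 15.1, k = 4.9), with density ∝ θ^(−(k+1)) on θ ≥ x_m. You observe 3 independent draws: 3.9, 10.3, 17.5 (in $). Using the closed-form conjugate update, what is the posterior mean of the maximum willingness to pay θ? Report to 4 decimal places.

20.0362

A Pareto(scale x_m, shape k) prior on the upper bound θ of Uniform(0, θ) is conjugate: posterior is Pareto(max(x_m, max xᵢ), k + n).
Sample maximum = 17.5; prior scale x_m = 15.1 → posterior scale = max = 17.5.
Posterior shape = 4.9 + 3 = 7.9.
E[θ|data] = k·x_m/(k−1) = 7.9·17.5/6.9 = 20.0362.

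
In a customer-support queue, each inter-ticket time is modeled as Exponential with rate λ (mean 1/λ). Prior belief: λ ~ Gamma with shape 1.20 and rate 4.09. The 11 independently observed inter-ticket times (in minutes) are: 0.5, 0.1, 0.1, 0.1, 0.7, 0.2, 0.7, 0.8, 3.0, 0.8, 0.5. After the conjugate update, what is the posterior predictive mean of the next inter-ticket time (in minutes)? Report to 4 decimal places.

With a Gamma(shape α, rate β) prior on the exponential rate λ, the posterior after n observations with total T = Σxᵢ is Gamma(α+n, β+T).
Sum of observations T = 7.5 minutes; n = 11.
Posterior: Gamma(1.20+11, 4.09+7.5) = Gamma(12.20, 11.59).
The predictive distribution for the next observation is Lomax; its mean is β/(α−1) = 11.59/11.20 = 1.0348.

1.0348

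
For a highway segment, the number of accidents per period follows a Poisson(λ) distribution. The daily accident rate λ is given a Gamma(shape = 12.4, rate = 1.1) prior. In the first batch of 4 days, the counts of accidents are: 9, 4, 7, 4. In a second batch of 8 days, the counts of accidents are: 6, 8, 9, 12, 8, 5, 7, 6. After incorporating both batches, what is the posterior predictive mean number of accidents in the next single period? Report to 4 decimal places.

7.4351

With a Gamma(shape α, rate β) prior, the Poisson likelihood is conjugate: the posterior is Gamma(α + ΣXᵢ, β + n).
Batch 1: sum of counts S = 24 over n = 4 days.
After batch 1: Gamma(α+S, β+n) = Gamma(12.4+24, 1.1+4) = Gamma(36.4, 5.1).
Batch 2: sum of counts S = 61 over n = 8 days.
After batch 2: Gamma(α+S, β+n) = Gamma(36.4+61, 5.1+8) = Gamma(97.4, 13.1).
The predictive distribution for one future period is NegBinom with mean α/β = 7.4351.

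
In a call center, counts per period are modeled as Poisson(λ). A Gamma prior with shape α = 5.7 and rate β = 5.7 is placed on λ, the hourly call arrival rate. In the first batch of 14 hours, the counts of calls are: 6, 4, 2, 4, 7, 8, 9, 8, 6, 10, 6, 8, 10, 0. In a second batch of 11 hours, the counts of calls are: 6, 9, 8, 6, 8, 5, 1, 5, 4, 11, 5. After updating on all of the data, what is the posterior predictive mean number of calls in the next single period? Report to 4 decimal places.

With a Gamma(shape α, rate β) prior, the Poisson likelihood is conjugate: the posterior is Gamma(α + ΣXᵢ, β + n).
Batch 1: sum of counts S = 88 over n = 14 hours.
After batch 1: Gamma(α+S, β+n) = Gamma(5.7+88, 5.7+14) = Gamma(93.7, 19.7).
Batch 2: sum of counts S = 68 over n = 11 hours.
After batch 2: Gamma(α+S, β+n) = Gamma(93.7+68, 19.7+11) = Gamma(161.7, 30.7).
The predictive distribution for one future period is NegBinom with mean α/β = 5.2671.

5.2671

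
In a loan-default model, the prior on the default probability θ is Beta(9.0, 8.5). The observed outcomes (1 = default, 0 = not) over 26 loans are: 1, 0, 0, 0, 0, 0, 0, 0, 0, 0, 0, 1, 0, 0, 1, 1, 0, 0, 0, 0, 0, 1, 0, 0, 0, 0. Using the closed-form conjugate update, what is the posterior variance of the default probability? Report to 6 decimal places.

The Beta prior is conjugate to a Binomial/Bernoulli likelihood; the update adds successes to α and failures to β.
Posterior: Beta(α+k, β+n−k) = Beta(9.0+5, 8.5+21) = Beta(14.0, 29.5).
Var = αβ/((α+β)²(α+β+1)) = 14.0·29.5/(43.5²·44.5) = 0.004905.

0.004905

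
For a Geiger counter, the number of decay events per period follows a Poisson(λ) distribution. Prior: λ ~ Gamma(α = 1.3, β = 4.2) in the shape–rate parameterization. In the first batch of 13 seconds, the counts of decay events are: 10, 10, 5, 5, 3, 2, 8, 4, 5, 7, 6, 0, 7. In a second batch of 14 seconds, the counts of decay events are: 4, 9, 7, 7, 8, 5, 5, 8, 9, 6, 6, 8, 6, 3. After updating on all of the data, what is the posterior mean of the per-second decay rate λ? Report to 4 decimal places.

With a Gamma(shape α, rate β) prior, the Poisson likelihood is conjugate: the posterior is Gamma(α + ΣXᵢ, β + n).
Batch 1: sum of counts S = 72 over n = 13 seconds.
After batch 1: Gamma(α+S, β+n) = Gamma(1.3+72, 4.2+13) = Gamma(73.3, 17.2).
Batch 2: sum of counts S = 91 over n = 14 seconds.
After batch 2: Gamma(α+S, β+n) = Gamma(73.3+91, 17.2+14) = Gamma(164.3, 31.2).
Posterior mean = α/β = 164.3/31.2 = 5.2660.

5.2660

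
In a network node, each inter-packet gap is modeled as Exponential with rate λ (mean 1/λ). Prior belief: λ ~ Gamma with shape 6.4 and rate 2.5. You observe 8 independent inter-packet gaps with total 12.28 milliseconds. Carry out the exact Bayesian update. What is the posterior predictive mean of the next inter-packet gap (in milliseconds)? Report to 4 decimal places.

1.1030

With a Gamma(shape α, rate β) prior on the exponential rate λ, the posterior after n observations with total T = Σxᵢ is Gamma(α+n, β+T).
Posterior: Gamma(6.4+8, 2.5+12.28) = Gamma(14.4, 14.78).
The predictive distribution for the next observation is Lomax; its mean is β/(α−1) = 14.78/13.4 = 1.1030.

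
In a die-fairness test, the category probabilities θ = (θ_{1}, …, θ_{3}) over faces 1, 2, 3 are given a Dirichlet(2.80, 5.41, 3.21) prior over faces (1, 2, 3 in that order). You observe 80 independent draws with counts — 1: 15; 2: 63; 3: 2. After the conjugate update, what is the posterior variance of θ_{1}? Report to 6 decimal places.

0.001697

The Dirichlet prior is conjugate to the Multinomial likelihood: each posterior αⱼ = prior αⱼ + observed count nⱼ.
Posterior concentration: (17.80, 68.41, 5.21), total = 91.42.
Var[θ_j] = α_j(Σα−α_j)/((Σα)²(Σα+1)) = 17.80·73.62/(91.42²·92.42) = 0.001697.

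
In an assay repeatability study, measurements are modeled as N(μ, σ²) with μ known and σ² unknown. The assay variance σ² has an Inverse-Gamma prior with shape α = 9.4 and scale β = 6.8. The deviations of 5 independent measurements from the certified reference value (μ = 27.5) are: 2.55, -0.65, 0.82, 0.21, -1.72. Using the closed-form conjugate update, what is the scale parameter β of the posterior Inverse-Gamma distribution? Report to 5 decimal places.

12.09995

With known mean μ and an Inverse-Gamma(α, β) prior on σ², the Normal likelihood is conjugate: posterior is Inv-Gamma(α + n/2, β + Σ(xᵢ−μ)²/2).
Σ(xᵢ−μ)² = (2.55)² + (-0.65)² + (0.82)² + (0.21)² + (-1.72)² = 10.5999.
Posterior: Inv-Gamma(9.4 + 5/2, 6.8 + 10.5999/2) = Inv-Gamma(11.90, 12.09995).
Posterior β = 12.09995.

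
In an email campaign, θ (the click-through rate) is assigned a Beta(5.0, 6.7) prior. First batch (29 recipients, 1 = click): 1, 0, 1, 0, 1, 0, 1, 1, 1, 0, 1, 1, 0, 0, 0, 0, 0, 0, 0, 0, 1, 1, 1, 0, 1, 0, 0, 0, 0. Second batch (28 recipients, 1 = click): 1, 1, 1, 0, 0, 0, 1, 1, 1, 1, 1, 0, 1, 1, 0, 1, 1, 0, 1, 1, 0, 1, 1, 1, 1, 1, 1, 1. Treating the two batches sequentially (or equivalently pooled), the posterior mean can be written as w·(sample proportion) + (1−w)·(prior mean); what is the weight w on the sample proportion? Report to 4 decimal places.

0.8297

The Beta prior is conjugate to a Binomial/Bernoulli likelihood; the update adds successes to α and failures to β.
Total number of recipients: n = 29 + 28 = 57.
Posterior mean = (α₀+k)/(α₀+β₀+n) = [n/(α₀+β₀+n)]·(k/n) + [(α₀+β₀)/(α₀+β₀+n)]·α₀/(α₀+β₀), so only n and the prior enter the weight.
The weight on the data is w = n/(α₀+β₀+n) = 57/(5.0+6.7+57) = 57/68.7 = 0.8297.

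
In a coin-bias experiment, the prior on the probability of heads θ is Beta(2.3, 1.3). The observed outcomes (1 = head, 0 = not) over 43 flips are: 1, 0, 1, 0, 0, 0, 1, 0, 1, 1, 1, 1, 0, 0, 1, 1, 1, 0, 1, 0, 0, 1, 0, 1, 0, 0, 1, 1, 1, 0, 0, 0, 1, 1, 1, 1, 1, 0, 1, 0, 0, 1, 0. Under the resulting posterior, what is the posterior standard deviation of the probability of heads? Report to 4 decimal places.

0.0722

The Beta prior is conjugate to a Binomial/Bernoulli likelihood; the update adds successes to α and failures to β.
Posterior: Beta(α+k, β+n−k) = Beta(2.3+23, 1.3+20) = Beta(25.3, 21.3).
Var = αβ/((α+β)²(α+β+1)) = 25.3·21.3/(46.6²·47.6) = 0.00521340; SD = √0.00521340 = 0.0722.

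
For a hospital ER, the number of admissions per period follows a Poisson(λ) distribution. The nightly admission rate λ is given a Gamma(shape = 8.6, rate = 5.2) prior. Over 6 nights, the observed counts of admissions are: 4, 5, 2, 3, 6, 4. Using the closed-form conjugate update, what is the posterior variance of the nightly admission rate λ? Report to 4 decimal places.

With a Gamma(shape α, rate β) prior, the Poisson likelihood is conjugate: the posterior is Gamma(α + ΣXᵢ, β + n).
Sum of counts S = 24 over n = 6 nights.
Posterior: Gamma(α+S, β+n) = Gamma(8.6+24, 5.2+6) = Gamma(32.6, 11.2).
Var = α/β² = 32.6/11.2² = 0.2599.

0.2599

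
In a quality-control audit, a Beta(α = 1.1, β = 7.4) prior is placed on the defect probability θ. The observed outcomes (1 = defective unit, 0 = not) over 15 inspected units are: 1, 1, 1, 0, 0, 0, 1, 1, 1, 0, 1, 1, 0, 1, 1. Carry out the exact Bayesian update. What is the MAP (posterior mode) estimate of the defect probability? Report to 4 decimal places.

0.4698

The Beta prior is conjugate to a Binomial/Bernoulli likelihood; the update adds successes to α and failures to β.
Posterior: Beta(α+k, β+n−k) = Beta(1.1+10, 7.4+5) = Beta(11.1, 12.4).
Mode of Beta(a,b) for a,b>1 is (a−1)/(a+b−2) = 10.1/21.5 = 0.4698.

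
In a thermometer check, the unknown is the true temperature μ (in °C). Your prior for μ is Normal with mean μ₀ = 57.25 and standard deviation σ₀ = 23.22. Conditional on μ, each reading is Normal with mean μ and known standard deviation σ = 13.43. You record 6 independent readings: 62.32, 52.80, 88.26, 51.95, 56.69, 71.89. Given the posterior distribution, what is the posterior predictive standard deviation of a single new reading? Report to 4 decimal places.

14.4512

For Normal data with known variance σ², a Normal(μ₀, σ₀²) prior on μ is conjugate. Posterior precision = 1/σ₀² + n/σ²; posterior mean is the precision-weighted average of μ₀ and x̄.
σ₀² = 23.22² = 539.1684, σ² = 13.43² = 180.3649; σ² + n·σ₀² = 180.3649 + 6·539.1684 = 3415.3753.
Posterior precision = 1/σ₀² + n/σ² = 1/539.1684 + 6/180.3649 = (σ² + n·σ₀²)/(σ₀²σ²) = 3415.3753/(539.1684·180.3649); posterior variance σₙ² = σ₀²σ²/(σ² + n·σ₀²) = 539.1684·180.3649/3415.3753 = 28.473314.
Predictive variance for one new observation = σₙ² + σ² = 539.1684·180.3649/3415.3753 + 180.3649 = σ²·(σ₀² + 3415.3753)/3415.3753 = 180.3649·3954.5437/3415.3753 = 208.838214; SD = √(180.3649·3954.5437/3415.3753) = 14.4512.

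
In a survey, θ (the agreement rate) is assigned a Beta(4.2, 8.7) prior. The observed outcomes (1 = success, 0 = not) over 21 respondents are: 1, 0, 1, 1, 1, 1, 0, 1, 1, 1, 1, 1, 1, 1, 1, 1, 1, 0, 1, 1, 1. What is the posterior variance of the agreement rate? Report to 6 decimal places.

0.006476

The Beta prior is conjugate to a Binomial/Bernoulli likelihood; the update adds successes to α and failures to β.
Posterior: Beta(α+k, β+n−k) = Beta(4.2+18, 8.7+3) = Beta(22.2, 11.7).
Var = αβ/((α+β)²(α+β+1)) = 22.2·11.7/(33.9²·34.9) = 0.006476.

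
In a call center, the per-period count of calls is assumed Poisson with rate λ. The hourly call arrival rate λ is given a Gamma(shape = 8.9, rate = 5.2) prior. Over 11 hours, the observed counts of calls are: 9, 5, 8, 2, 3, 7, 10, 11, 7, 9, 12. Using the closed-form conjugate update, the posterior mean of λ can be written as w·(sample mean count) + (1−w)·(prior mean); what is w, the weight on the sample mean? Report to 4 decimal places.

0.6790

With a Gamma(shape α, rate β) prior, the Poisson likelihood is conjugate: the posterior is Gamma(α + ΣXᵢ, β + n).
Posterior mean = (α₀+S)/(β₀+n) = [n/(β₀+n)]·(S/n) + [β₀/(β₀+n)]·(α₀/β₀), so only n and β₀ enter the weight.
Weight on data w = n/(β₀+n) = 11/(5.2+11) = 11/16.2 = 0.6790.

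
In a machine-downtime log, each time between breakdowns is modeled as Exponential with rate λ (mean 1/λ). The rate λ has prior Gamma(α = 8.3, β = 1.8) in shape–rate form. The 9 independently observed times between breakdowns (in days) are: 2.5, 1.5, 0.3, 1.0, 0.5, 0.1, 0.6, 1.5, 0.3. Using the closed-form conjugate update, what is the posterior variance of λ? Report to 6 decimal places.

With a Gamma(shape α, rate β) prior on the exponential rate λ, the posterior after n observations with total T = Σxᵢ is Gamma(α+n, β+T).
Sum of observations T = 8.3 days; n = 9.
Posterior: Gamma(8.3+9, 1.8+8.3) = Gamma(17.3, 10.1).
Var = α/β² = 0.169591.

0.169591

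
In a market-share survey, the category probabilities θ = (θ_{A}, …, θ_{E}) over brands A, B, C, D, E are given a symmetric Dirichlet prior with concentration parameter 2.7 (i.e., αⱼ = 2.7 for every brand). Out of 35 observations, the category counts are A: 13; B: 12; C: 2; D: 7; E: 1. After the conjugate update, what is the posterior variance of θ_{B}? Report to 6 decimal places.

The Dirichlet prior is conjugate to the Multinomial likelihood: each posterior αⱼ = prior αⱼ + observed count nⱼ.
Posterior concentration: (15.7, 14.7, 4.7, 9.7, 3.7), total = 48.5.
Var[θ_j] = α_j(Σα−α_j)/((Σα)²(Σα+1)) = 14.7·33.8/(48.5²·49.5) = 0.004267.

0.004267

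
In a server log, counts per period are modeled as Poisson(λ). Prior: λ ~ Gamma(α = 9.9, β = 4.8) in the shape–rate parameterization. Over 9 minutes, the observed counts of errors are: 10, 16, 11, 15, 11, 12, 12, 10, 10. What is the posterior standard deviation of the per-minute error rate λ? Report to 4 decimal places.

With a Gamma(shape α, rate β) prior, the Poisson likelihood is conjugate: the posterior is Gamma(α + ΣXᵢ, β + n).
Sum of counts S = 107 over n = 9 minutes.
Posterior: Gamma(α+S, β+n) = Gamma(9.9+107, 4.8+9) = Gamma(116.9, 13.8).
SD = √α/β = √116.9/13.8 = 0.7835.

0.7835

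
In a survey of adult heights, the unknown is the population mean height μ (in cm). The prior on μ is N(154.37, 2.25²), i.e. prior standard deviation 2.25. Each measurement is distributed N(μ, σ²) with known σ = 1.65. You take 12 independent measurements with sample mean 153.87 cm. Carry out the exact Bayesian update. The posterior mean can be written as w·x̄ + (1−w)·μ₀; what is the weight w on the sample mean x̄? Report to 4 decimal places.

0.9571

For Normal data with known variance σ², a Normal(μ₀, σ₀²) prior on μ is conjugate. Posterior precision = 1/σ₀² + n/σ²; posterior mean is the precision-weighted average of μ₀ and x̄.
σ₀² = 2.25² = 5.0625, σ² = 1.65² = 2.7225. Prior precision 1/σ₀² = 1/5.0625; data precision n/σ² = 12/2.7225.
w = (n/σ²)/(1/σ₀² + n/σ²) = n·σ₀²/(σ² + n·σ₀²) = 12·5.0625/(2.7225 + 12·5.0625) = 60.75/63.4725 = 0.9571.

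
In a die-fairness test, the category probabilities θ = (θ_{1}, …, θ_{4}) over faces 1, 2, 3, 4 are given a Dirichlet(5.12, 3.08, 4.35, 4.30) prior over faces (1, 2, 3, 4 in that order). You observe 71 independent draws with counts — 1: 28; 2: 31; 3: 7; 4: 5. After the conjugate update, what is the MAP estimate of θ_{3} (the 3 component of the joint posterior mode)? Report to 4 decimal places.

0.1234

The Dirichlet prior is conjugate to the Multinomial likelihood: each posterior αⱼ = prior αⱼ + observed count nⱼ.
Posterior concentration: (33.12, 34.08, 11.35, 9.30), total = 87.85.
Joint mode component: (α_{3}−1)/(Σα−K) = 10.35/83.85 = 0.1234.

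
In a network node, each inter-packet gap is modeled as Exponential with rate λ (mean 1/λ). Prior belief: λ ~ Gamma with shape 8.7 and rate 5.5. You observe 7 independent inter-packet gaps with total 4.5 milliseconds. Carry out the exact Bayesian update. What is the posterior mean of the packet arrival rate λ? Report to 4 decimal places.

With a Gamma(shape α, rate β) prior on the exponential rate λ, the posterior after n observations with total T = Σxᵢ is Gamma(α+n, β+T).
Posterior: Gamma(8.7+7, 5.5+4.5) = Gamma(15.7, 10.0).
Posterior mean of λ = α/β = 15.7/10.0 = 1.5700.

1.5700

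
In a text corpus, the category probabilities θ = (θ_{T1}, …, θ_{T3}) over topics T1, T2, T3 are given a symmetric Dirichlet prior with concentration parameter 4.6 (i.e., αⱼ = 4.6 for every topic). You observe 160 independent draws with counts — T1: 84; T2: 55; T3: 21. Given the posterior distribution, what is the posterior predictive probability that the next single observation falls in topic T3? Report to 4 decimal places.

The Dirichlet prior is conjugate to the Multinomial likelihood: each posterior αⱼ = prior αⱼ + observed count nⱼ.
Posterior concentration: (88.6, 59.6, 25.6), total = 173.8.
P(next = T3 | data) = α_{T3}/Σα = 0.1473.

0.1473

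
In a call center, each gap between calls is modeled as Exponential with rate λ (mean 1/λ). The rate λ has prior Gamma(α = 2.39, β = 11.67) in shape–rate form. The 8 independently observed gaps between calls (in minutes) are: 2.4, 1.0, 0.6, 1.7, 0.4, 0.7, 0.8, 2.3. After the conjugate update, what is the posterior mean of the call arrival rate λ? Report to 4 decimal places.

0.4817

With a Gamma(shape α, rate β) prior on the exponential rate λ, the posterior after n observations with total T = Σxᵢ is Gamma(α+n, β+T).
Sum of observations T = 9.9 minutes; n = 8.
Posterior: Gamma(2.39+8, 11.67+9.9) = Gamma(10.39, 21.57).
Posterior mean of λ = α/β = 10.39/21.57 = 0.4817.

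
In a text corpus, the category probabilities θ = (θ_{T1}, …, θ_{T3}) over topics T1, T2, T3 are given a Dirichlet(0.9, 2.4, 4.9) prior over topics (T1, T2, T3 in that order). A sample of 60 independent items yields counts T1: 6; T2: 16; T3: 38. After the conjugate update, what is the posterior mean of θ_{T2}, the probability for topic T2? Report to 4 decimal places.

The Dirichlet prior is conjugate to the Multinomial likelihood: each posterior αⱼ = prior αⱼ + observed count nⱼ.
Posterior concentration: (6.9, 18.4, 42.9), total = 68.2.
E[θ_{T2}|data] = α_{T2}/Σα = 18.4/68.2 = 0.2698.

0.2698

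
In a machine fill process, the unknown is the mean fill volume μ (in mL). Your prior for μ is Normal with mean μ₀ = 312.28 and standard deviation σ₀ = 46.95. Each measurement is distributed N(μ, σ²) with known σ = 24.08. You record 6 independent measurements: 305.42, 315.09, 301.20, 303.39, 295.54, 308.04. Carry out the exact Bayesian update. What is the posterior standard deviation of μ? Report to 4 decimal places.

9.6220

For Normal data with known variance σ², a Normal(μ₀, σ₀²) prior on μ is conjugate. Posterior precision = 1/σ₀² + n/σ²; posterior mean is the precision-weighted average of μ₀ and x̄.
σ₀² = 46.95² = 2204.3025, σ² = 24.08² = 579.8464; σ² + n·σ₀² = 579.8464 + 6·2204.3025 = 13805.6614.
Posterior precision = 1/σ₀² + n/σ² = 1/2204.3025 + 6/579.8464 = (σ² + n·σ₀²)/(σ₀²σ²) = 13805.6614/(2204.3025·579.8464); posterior variance σₙ² = σ₀²σ²/(σ² + n·σ₀²) = 2204.3025·579.8464/13805.6614 = 92.582082.
Posterior SD = √σₙ² = √(2204.3025·579.8464/13805.6614) = 9.6220.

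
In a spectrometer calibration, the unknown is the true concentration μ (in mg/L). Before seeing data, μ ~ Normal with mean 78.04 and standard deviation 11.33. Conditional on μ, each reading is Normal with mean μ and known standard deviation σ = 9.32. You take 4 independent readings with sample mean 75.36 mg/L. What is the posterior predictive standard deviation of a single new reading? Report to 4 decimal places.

10.2682

For Normal data with known variance σ², a Normal(μ₀, σ₀²) prior on μ is conjugate. Posterior precision = 1/σ₀² + n/σ²; posterior mean is the precision-weighted average of μ₀ and x̄.
σ₀² = 11.33² = 128.3689, σ² = 9.32² = 86.8624; σ² + n·σ₀² = 86.8624 + 4·128.3689 = 600.338.
Posterior precision = 1/σ₀² + n/σ² = 1/128.3689 + 4/86.8624 = (σ² + n·σ₀²)/(σ₀²σ²) = 600.338/(128.3689·86.8624); posterior variance σₙ² = σ₀²σ²/(σ² + n·σ₀²) = 128.3689·86.8624/600.338 = 18.573588.
Predictive variance for one new observation = σₙ² + σ² = 128.3689·86.8624/600.338 + 86.8624 = σ²·(σ₀² + 600.338)/600.338 = 86.8624·728.7069/600.338 = 105.435988; SD = √(86.8624·728.7069/600.338) = 10.2682.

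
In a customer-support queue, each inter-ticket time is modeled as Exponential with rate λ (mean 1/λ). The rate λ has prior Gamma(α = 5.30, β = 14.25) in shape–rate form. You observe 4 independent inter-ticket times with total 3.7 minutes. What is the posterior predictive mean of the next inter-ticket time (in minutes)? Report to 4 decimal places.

With a Gamma(shape α, rate β) prior on the exponential rate λ, the posterior after n observations with total T = Σxᵢ is Gamma(α+n, β+T).
Posterior: Gamma(5.30+4, 14.25+3.7) = Gamma(9.30, 17.95).
The predictive distribution for the next observation is Lomax; its mean is β/(α−1) = 17.95/8.30 = 2.1627.

2.1627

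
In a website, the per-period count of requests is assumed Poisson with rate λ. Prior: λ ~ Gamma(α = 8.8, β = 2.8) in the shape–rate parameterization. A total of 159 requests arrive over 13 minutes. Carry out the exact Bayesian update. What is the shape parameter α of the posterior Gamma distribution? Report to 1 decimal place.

167.8

With a Gamma(shape α, rate β) prior, the Poisson likelihood is conjugate: the posterior is Gamma(α + ΣXᵢ, β + n).
Posterior: Gamma(α+S, β+n) = Gamma(8.8+159, 2.8+13) = Gamma(167.8, 15.8).
Posterior α = 167.8.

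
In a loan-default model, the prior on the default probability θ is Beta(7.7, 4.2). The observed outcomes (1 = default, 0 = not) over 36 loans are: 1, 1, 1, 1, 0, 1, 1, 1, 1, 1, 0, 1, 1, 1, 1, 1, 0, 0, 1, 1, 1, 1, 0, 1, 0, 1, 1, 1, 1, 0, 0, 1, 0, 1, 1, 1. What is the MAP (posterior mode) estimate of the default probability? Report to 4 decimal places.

The Beta prior is conjugate to a Binomial/Bernoulli likelihood; the update adds successes to α and failures to β.
Posterior: Beta(α+k, β+n−k) = Beta(7.7+27, 4.2+9) = Beta(34.7, 13.2).
Mode of Beta(a,b) for a,b>1 is (a−1)/(a+b−2) = 33.7/45.9 = 0.7342.

0.7342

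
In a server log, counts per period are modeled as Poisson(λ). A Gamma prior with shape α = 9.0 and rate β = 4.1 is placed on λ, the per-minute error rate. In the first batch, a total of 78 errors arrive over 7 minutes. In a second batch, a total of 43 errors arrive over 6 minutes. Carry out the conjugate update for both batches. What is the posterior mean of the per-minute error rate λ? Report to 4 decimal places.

7.6023

With a Gamma(shape α, rate β) prior, the Poisson likelihood is conjugate: the posterior is Gamma(α + ΣXᵢ, β + n).
After batch 1: Gamma(α+S, β+n) = Gamma(9.0+78, 4.1+7) = Gamma(87.0, 11.1).
After batch 2: Gamma(α+S, β+n) = Gamma(87.0+43, 11.1+6) = Gamma(130.0, 17.1).
Posterior mean = α/β = 130.0/17.1 = 7.6023.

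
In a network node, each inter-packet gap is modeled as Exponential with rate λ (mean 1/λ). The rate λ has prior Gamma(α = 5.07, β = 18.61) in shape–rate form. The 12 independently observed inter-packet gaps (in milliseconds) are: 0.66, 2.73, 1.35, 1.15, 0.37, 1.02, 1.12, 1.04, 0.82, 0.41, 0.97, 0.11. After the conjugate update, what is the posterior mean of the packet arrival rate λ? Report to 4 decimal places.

0.5623

With a Gamma(shape α, rate β) prior on the exponential rate λ, the posterior after n observations with total T = Σxᵢ is Gamma(α+n, β+T).
Sum of observations T = 11.75 milliseconds; n = 12.
Posterior: Gamma(5.07+12, 18.61+11.75) = Gamma(17.07, 30.36).
Posterior mean of λ = α/β = 17.07/30.36 = 0.5623.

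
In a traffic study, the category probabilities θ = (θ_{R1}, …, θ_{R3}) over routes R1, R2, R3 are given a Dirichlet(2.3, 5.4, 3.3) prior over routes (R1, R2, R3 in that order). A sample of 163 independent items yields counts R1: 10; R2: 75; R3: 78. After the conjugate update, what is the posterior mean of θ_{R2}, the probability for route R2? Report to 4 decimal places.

The Dirichlet prior is conjugate to the Multinomial likelihood: each posterior αⱼ = prior αⱼ + observed count nⱼ.
Posterior concentration: (12.3, 80.4, 81.3), total = 174.0.
E[θ_{R2}|data] = α_{R2}/Σα = 80.4/174.0 = 0.4621.

0.4621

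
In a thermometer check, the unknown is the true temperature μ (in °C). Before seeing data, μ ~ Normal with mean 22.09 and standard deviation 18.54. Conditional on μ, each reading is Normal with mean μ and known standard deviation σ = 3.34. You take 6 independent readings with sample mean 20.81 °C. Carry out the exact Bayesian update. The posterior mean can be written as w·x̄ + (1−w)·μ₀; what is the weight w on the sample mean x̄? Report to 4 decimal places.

0.9946

For Normal data with known variance σ², a Normal(μ₀, σ₀²) prior on μ is conjugate. Posterior precision = 1/σ₀² + n/σ²; posterior mean is the precision-weighted average of μ₀ and x̄.
σ₀² = 18.54² = 343.7316, σ² = 3.34² = 11.1556. Prior precision 1/σ₀² = 1/343.7316; data precision n/σ² = 6/11.1556.
w = (n/σ²)/(1/σ₀² + n/σ²) = n·σ₀²/(σ² + n·σ₀²) = 6·343.7316/(11.1556 + 6·343.7316) = 2062.3896/2073.5452 = 0.9946.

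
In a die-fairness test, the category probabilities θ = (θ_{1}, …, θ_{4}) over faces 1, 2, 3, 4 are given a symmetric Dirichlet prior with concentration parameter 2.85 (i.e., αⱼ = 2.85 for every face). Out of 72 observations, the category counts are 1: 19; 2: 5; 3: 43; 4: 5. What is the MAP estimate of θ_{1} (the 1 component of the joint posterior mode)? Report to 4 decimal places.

The Dirichlet prior is conjugate to the Multinomial likelihood: each posterior αⱼ = prior αⱼ + observed count nⱼ.
Posterior concentration: (21.85, 7.85, 45.85, 7.85), total = 83.40.
Joint mode component: (α_{1}−1)/(Σα−K) = 20.85/79.40 = 0.2626.

0.2626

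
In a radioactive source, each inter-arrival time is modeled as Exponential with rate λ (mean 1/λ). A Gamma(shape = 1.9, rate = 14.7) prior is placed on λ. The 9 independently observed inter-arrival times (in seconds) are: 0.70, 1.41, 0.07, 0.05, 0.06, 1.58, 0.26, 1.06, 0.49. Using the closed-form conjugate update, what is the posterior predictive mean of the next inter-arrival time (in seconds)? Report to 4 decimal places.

With a Gamma(shape α, rate β) prior on the exponential rate λ, the posterior after n observations with total T = Σxᵢ is Gamma(α+n, β+T).
Sum of observations T = 5.68 seconds; n = 9.
Posterior: Gamma(1.9+9, 14.7+5.68) = Gamma(10.9, 20.38).
The predictive distribution for the next observation is Lomax; its mean is β/(α−1) = 20.38/9.9 = 2.0586.

2.0586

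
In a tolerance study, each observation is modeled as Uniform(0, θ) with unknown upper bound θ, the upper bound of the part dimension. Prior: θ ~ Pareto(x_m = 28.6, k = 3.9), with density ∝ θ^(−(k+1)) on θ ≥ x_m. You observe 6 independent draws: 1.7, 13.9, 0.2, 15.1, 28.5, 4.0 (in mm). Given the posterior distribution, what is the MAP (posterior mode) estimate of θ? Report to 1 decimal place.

28.6

A Pareto(scale x_m, shape k) prior on the upper bound θ of Uniform(0, θ) is conjugate: posterior is Pareto(max(x_m, max xᵢ), k + n).
Sample maximum = 28.5; prior scale x_m = 28.6 → posterior scale = max = 28.6.
Posterior shape = 3.9 + 6 = 9.9.
The Pareto density is decreasing on [x_m, ∞), so the mode is x_m = 28.6.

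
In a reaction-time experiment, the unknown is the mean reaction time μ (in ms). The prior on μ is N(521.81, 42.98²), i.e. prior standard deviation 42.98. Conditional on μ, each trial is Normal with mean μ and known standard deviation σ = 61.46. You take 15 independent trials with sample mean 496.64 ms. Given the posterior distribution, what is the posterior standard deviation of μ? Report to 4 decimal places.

14.8866

For Normal data with known variance σ², a Normal(μ₀, σ₀²) prior on μ is conjugate. Posterior precision = 1/σ₀² + n/σ²; posterior mean is the precision-weighted average of μ₀ and x̄.
σ₀² = 42.98² = 1847.2804, σ² = 61.46² = 3777.3316; σ² + n·σ₀² = 3777.3316 + 15·1847.2804 = 31486.5376.
Posterior precision = 1/σ₀² + n/σ² = 1/1847.2804 + 15/3777.3316 = (σ² + n·σ₀²)/(σ₀²σ²) = 31486.5376/(1847.2804·3777.3316); posterior variance σₙ² = σ₀²σ²/(σ² + n·σ₀²) = 1847.2804·3777.3316/31486.5376 = 221.611875.
Posterior SD = √σₙ² = √(1847.2804·3777.3316/31486.5376) = 14.8866.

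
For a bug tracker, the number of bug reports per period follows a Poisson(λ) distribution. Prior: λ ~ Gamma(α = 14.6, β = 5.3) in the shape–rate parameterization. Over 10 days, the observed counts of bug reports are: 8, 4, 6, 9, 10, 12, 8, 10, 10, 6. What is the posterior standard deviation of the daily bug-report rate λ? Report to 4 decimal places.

0.6457

With a Gamma(shape α, rate β) prior, the Poisson likelihood is conjugate: the posterior is Gamma(α + ΣXᵢ, β + n).
Sum of counts S = 83 over n = 10 days.
Posterior: Gamma(α+S, β+n) = Gamma(14.6+83, 5.3+10) = Gamma(97.6, 15.3).
SD = √α/β = √97.6/15.3 = 0.6457.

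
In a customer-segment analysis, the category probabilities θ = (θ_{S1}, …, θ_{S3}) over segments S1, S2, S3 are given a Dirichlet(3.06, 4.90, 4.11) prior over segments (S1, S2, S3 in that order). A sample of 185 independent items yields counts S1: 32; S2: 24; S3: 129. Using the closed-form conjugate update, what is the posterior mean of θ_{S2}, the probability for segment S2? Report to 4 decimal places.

0.1466

The Dirichlet prior is conjugate to the Multinomial likelihood: each posterior αⱼ = prior αⱼ + observed count nⱼ.
Posterior concentration: (35.06, 28.90, 133.11), total = 197.07.
E[θ_{S2}|data] = α_{S2}/Σα = 28.90/197.07 = 0.1466.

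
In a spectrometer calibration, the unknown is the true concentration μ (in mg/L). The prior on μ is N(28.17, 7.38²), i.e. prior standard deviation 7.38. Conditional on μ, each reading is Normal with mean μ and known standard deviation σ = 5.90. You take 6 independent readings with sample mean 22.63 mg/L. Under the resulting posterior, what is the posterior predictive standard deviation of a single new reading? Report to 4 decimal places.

6.3288

For Normal data with known variance σ², a Normal(μ₀, σ₀²) prior on μ is conjugate. Posterior precision = 1/σ₀² + n/σ²; posterior mean is the precision-weighted average of μ₀ and x̄.
σ₀² = 7.38² = 54.4644, σ² = 5.90² = 34.81; σ² + n·σ₀² = 34.81 + 6·54.4644 = 361.5964.
Posterior precision = 1/σ₀² + n/σ² = 1/54.4644 + 6/34.81 = (σ² + n·σ₀²)/(σ₀²σ²) = 361.5964/(54.4644·34.81); posterior variance σₙ² = σ₀²σ²/(σ² + n·σ₀²) = 54.4644·34.81/361.5964 = 5.243154.
Predictive variance for one new observation = σₙ² + σ² = 54.4644·34.81/361.5964 + 34.81 = σ²·(σ₀² + 361.5964)/361.5964 = 34.81·416.0608/361.5964 = 40.053154; SD = √(34.81·416.0608/361.5964) = 6.3288.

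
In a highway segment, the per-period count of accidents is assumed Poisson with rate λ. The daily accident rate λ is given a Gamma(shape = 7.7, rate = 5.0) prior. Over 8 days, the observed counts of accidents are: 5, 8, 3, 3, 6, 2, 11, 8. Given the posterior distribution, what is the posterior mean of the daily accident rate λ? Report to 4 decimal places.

With a Gamma(shape α, rate β) prior, the Poisson likelihood is conjugate: the posterior is Gamma(α + ΣXᵢ, β + n).
Sum of counts S = 46 over n = 8 days.
Posterior: Gamma(α+S, β+n) = Gamma(7.7+46, 5.0+8) = Gamma(53.7, 13.0).
Posterior mean = α/β = 53.7/13.0 = 4.1308.

4.1308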